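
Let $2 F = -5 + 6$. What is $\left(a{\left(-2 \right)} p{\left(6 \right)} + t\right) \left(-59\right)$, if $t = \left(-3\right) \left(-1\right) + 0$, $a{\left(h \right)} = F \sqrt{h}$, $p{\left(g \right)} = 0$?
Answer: $-177$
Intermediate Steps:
$F = \frac{1}{2}$ ($F = \frac{-5 + 6}{2} = \frac{1}{2} \cdot 1 = \frac{1}{2} \approx 0.5$)
$a{\left(h \right)} = \frac{\sqrt{h}}{2}$
$t = 3$ ($t = 3 + 0 = 3$)
$\left(a{\left(-2 \right)} p{\left(6 \right)} + t\right) \left(-59\right) = \left(\frac{\sqrt{-2}}{2} \cdot 0 + 3\right) \left(-59\right) = \left(\frac{i \sqrt{2}}{2} \cdot 0 + 3\right) \left(-59\right) = \left(0 + 3\right) \left(-59\right) = 3 \left(-59\right) = -177$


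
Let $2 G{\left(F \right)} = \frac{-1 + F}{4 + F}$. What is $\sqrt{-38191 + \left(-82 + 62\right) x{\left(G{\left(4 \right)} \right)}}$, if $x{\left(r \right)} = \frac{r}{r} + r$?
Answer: $\frac{i \sqrt{152859}}{2} \approx 195.49 i$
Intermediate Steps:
$G{\left(F \right)} = \frac{-1 + F}{2 \left(4 + F\right)}$ ($G{\left(F \right)} = \frac{\left(-1 + F\right) \frac{1}{4 + F}}{2} = \frac{\frac{1}{4 + F} \left(-1 + F\right)}{2} = \frac{-1 + F}{2 \left(4 + F\right)}$)
$x{\left(r \right)} = 1 + r$
$\sqrt{-38191 + \left(-82 + 62\right) x{\left(G{\left(4 \right)} \right)}} = \sqrt{-38191 + \left(-82 + 62\right) \left(1 + \frac{-1 + 4}{2 \left(4 + 4\right)}\right)} = \sqrt{-38191 - 20 \left(1 + \frac{1}{2} \cdot \frac{1}{8} \cdot 3\right)} = \sqrt{-38191 - 20 \left(1 + \frac{3}{16}\right)} = \sqrt{-38191 - \frac{95}{4}} = \sqrt{- \frac{152859}{4}} = \frac{i \sqrt{152859}}{2}$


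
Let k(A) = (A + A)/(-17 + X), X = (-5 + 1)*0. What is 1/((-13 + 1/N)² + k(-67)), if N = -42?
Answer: 29988/5322929 ≈ 0.0056337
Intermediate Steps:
X = 0 (X = -4*0 = 0)
k(A) = -2*A/17 (k(A) = (A + A)/(-17 + 0) = (2*A)/(-17) = (2*A)*(-1/17) = -2*A/17)
1/((-13 + 1/N)² + k(-67)) = 1/((-13 + 1/(-42))² - 2/17*(-67)) = 1/((-13 - 1/42)² + 134/17) = 1/((-547/42)² + 134/17) = 1/(299209/1764 + 134/17) = 1/(5322929/29988) = 29988/5322929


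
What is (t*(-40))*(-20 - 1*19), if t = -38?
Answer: -59280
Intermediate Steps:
(t*(-40))*(-20 - 1*19) = (-38*(-40))*(-20 - 1*19) = 1520*(-20 - 19) = 1520*(-39) = -59280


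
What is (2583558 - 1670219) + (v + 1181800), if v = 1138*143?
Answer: 2257873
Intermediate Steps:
v = 162734
(2583558 - 1670219) + (v + 1181800) = (2583558 - 1670219) + (162734 + 1181800) = 913339 + 1344534 = 2257873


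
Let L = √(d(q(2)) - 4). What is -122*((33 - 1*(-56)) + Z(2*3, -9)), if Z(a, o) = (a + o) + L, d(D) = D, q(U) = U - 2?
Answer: -10492 - 244*I ≈ -10492.0 - 244.0*I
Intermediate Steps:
q(U) = -2 + U
L = 2*I (L = √((-2 + 2) - 4) = √(0 - 4) = √(-4) = 2*I ≈ 2.0*I)
Z(a, o) = a + o + 2*I (Z(a, o) = (a + o) + 2*I = a + o + 2*I)
-122*((33 - 1*(-56)) + Z(2*3, -9)) = -122*((33 - 1*(-56)) + (2*3 - 9 + 2*I)) = -122*((33 + 56) + (6 - 9 + 2*I)) = -122*(89 + (-3 + 2*I)) = -122*(86 + 2*I) = -10492 - 244*I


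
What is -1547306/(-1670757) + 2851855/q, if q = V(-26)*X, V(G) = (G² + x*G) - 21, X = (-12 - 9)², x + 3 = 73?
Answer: -264653669143/57225098007 ≈ -4.6248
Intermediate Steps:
x = 70 (x = -3 + 73 = 70)
X = 441 (X = (-21)² = 441)
V(G) = -21 + G² + 70*G (V(G) = (G² + 70*G) - 21 = -21 + G² + 70*G)
q = -513765 (q = (-21 + (-26)² + 70*(-26))*441 = (-21 + 676 - 1820)*441 = -1165*441 = -513765)
-1547306/(-1670757) + 2851855/q = -1547306/(-1670757) + 2851855/(-513765) = -1547306*(-1/1670757) + 2851855*(-1/513765) = 1547306/1670757 - 570371/102753 = -264653669143/57225098007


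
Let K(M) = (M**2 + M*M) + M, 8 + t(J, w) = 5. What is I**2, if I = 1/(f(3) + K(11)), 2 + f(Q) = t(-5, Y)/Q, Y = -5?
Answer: 1/62500 ≈ 1.6000e-5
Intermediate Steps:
t(J, w) = -3 (t(J, w) = -8 + 5 = -3)
f(Q) = -2 - 3/Q
K(M) = M + 2*M**2 (K(M) = (M**2 + M**2) + M = 2*M**2 + M = M + 2*M**2)
I = 1/250 (I = 1/((-2 - 3/3) + 11*(1 + 2*11)) = 1/((-2 - 3*1/3) + 11*(1 + 22)) = 1/((-2 - 1) + 11*23) = 1/(-3 + 253) = 1/250 ≈ 0.0040000)
I**2 = (1/250)**2 = 1/62500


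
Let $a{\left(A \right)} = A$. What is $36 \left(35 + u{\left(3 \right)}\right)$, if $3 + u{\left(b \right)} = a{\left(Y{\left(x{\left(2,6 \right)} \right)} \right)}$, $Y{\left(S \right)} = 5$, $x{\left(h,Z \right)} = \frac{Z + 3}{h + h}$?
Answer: $1332$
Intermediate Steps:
$x{\left(h,Z \right)} = \frac{3 + Z}{2 h}$
$u{\left(b \right)} = 2$ ($u{\left(b \right)} = -3 + 5 = 2$)
$36 \left(35 + u{\left(3 \right)}\right) = 36 \left(35 + 2\right) = 36 \cdot 37 = 1332$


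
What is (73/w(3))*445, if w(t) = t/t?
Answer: 32485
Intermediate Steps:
w(t) = 1
(73/w(3))*445 = (73/1)*445 = (73*1)*445 = 73*445 = 32485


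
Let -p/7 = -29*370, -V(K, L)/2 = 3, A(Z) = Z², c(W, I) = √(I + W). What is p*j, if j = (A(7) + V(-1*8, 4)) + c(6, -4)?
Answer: 3229730 + 75110*√2 ≈ 3.3360e+6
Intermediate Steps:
V(K, L) = -6 (V(K, L) = -2*3 = -6)
j = 43 + √2 (j = (7² - 6) + √(-4 + 6) = (49 - 6) + √2 = 43 + √2 ≈ 44.414)
p = 75110 (p = -(-203)*370 = -7*(-10730) = 75110)
p*j = 75110*(43 + √2) = 3229730 + 75110*√2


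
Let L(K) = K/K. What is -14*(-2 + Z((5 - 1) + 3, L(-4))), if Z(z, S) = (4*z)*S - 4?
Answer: -308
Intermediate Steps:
L(K) = 1
Z(z, S) = -4 + 4*S*z (Z(z, S) = 4*S*z - 4 = -4 + 4*S*z)
-14*(-2 + Z((5 - 1) + 3, L(-4))) = -14*(-2 + (-4 + 4*1*((5 - 1) + 3))) = -14*(-2 + (-4 + 4*1*(4 + 3))) = -14*(-2 + (-4 + 4*1*7)) = -14*(-2 + (-4 + 28)) = -14*(-2 + 24) = -14*22 = -308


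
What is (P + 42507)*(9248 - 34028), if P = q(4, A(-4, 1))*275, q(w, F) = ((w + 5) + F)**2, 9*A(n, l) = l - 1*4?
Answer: -4695504380/3 ≈ -1.5652e+9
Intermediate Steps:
A(n, l) = -4/9 + l/9 (A(n, l) = (l - 1*4)/9 = (l - 4)/9 = (-4 + l)/9 = -4/9 + l/9)
q(w, F) = (5 + F + w)**2 (q(w, F) = ((5 + w) + F)**2 = (5 + F + w)**2)
P = 185900/9 (P = (5 + (-4/9 + (1/9)*1) + 4)**2*275 = (5 + (-4/9 + 1/9) + 4)**2*275 = (5 - 1/3 + 4)**2*275 = (26/3)**2*275 = (676/9)*275 = 185900/9 ≈ 20656.)
(P + 42507)*(9248 - 34028) = (185900/9 + 42507)*(9248 - 34028) = (568463/9)*(-24780) = -4695504380/3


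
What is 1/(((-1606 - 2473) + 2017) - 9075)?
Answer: -1/11137 ≈ -8.9791e-5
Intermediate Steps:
1/(((-1606 - 2473) + 2017) - 9075) = 1/((-4079 + 2017) - 9075) = 1/(-2062 - 9075) = 1/(-11137) = -1/11137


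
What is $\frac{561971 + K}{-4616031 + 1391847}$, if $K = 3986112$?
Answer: $- \frac{4548083}{3224184} \approx -1.4106$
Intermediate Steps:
$\frac{561971 + K}{-4616031 + 1391847} = \frac{561971 + 3986112}{-4616031 + 1391847} = \frac{4548083}{-3224184} = 4548083 \left(- \frac{1}{3224184}\right) = - \frac{4548083}{3224184}$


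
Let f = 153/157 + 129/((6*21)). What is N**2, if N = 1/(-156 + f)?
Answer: 43480836/1031213847169 ≈ 4.2165e-5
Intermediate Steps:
f = 13177/6594 (f = 153*(1/157) + 129/126 = 153/157 + 129*(1/126) = 153/157 + 43/42 = 13177/6594 ≈ 1.9983)
N = -6594/1015487 (N = 1/(-156 + 13177/6594) = 1/(-1015487/6594) = -6594/1015487 ≈ -0.0064934)
N**2 = (-6594/1015487)**2 = 43480836/1031213847169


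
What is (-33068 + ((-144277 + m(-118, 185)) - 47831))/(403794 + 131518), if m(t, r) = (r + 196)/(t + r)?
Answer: -15086411/35865904 ≈ -0.42063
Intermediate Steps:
m(t, r) = (196 + r)/(r + t)
(-33068 + ((-144277 + m(-118, 185)) - 47831))/(403794 + 131518) = (-33068 + ((-144277 + (196 + 185)/(185 - 118)) - 47831))/(403794 + 131518) = (-33068 + ((-144277 + 381/67) - 47831))/535312 = (-33068 + ((-144277 + (1/67)*381) - 47831))*(1/535312) = (-33068 + ((-144277 + 381/67) - 47831))*(1/535312) = (-33068 + (-9666178/67 - 47831))*(1/535312) = (-33068 - 12870855/67)*(1/535312) = -15086411/67*1/535312 = -15086411/35865904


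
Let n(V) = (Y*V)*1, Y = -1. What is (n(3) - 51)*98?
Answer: -5292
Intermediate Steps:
n(V) = -V (n(V) = -V*1 = -V)
(n(3) - 51)*98 = (-1*3 - 51)*98 = (-3 - 51)*98 = -54*98 = -5292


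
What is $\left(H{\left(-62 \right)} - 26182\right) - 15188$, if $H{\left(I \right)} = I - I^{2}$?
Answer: $-45276$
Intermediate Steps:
$\left(H{\left(-62 \right)} - 26182\right) - 15188 = \left(- 62 \left(1 - -62\right) - 26182\right) - 15188 = \left(- 62 \left(1 + 62\right) - 26182\right) - 15188 = \left(\left(-62\right) 63 - 26182\right) - 15188 = \left(-3906 - 26182\right) - 15188 = -30088 - 15188 = -45276$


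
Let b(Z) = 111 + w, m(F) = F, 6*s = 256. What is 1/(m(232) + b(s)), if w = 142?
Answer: 1/485 ≈ 0.0020619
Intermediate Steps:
s = 128/3 (s = (⅙)*256 = 128/3 ≈ 42.667)
b(Z) = 253 (b(Z) = 111 + 142 = 253)
1/(m(232) + b(s)) = 1/(232 + 253) = 1/485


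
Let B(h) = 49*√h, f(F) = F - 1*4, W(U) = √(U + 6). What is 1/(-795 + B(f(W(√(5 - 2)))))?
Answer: -1/(795 - 49*I*√(4 - √(6 + √3))) ≈ -0.0012521 - 8.5215e-5*I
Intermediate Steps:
W(U) = √(6 + U)
f(F) = -4 + F (f(F) = F - 4 = -4 + F)
1/(-795 + B(f(W(√(5 - 2))))) = 1/(-795 + 49*√(-4 + √(6 + √(5 - 2)))) = 1/(-795 + 49*√(-4 + √(6 + √3)))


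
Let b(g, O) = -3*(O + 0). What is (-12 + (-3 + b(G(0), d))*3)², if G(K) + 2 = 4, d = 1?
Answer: 900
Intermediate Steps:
G(K) = 2 (G(K) = -2 + 4 = 2)
b(g, O) = -3*O
(-12 + (-3 + b(G(0), d))*3)² = (-12 + (-3 - 3*1)*3)² = (-12 + (-3 - 3)*3)² = (-12 - 6*3)² = (-12 - 18)² = (-30)² = 900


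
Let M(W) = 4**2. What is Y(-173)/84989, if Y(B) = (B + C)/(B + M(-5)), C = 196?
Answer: -23/13343273 ≈ -1.7237e-6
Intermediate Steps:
M(W) = 16
Y(B) = (196 + B)/(16 + B) (Y(B) = (B + 196)/(B + 16) = (196 + B)/(16 + B))
Y(-173)/84989 = ((196 - 173)/(16 - 173))/84989 = (23/(-157))*(1/84989) = -1/157*23*(1/84989) = -23/157*1/84989 = -23/13343273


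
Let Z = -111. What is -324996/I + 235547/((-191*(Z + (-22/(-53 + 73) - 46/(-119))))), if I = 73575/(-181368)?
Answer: 55432781951614186/69191426025 ≈ 8.0115e+5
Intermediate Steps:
I = -8175/20152 (I = 73575*(-1/181368) = -8175/20152 ≈ -0.40567)
-324996/I + 235547/((-191*(Z + (-22/(-53 + 73) - 46/(-119))))) = -324996/(-8175/20152) + 235547/((-191*(-111 + (-22/(-53 + 73) - 46/(-119))))) = -324996*(-20152/8175) + 235547/((-191*(-111 + (-22/20 - 46*(-1/119))))) = 2183106464/2725 + 235547/((-191*(-111 + (-22*1/20 + 46/119)))) = 2183106464/2725 + 235547/((-191*(-111 + (-11/10 + 46/119)))) = 2183106464/2725 + 235547/((-191*(-111 - 849/1190))) = 2183106464/2725 + 235547/((-191*(-132939/1190))) = 2183106464/2725 + 235547/(25391349/1190) = 2183106464/2725 + 235547*(1190/25391349) = 2183106464/2725 + 280300930/25391349 = 55432781951614186/69191426025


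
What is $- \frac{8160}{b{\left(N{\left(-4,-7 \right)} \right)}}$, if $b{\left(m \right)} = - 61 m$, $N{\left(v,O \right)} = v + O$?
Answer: $- \frac{8160}{671} \approx -12.161$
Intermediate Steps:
$N{\left(v,O \right)} = O + v$
$- \frac{8160}{b{\left(N{\left(-4,-7 \right)} \right)}} = - \frac{8160}{\left(-61\right) \left(-7 - 4\right)} = - \frac{8160}{\left(-61\right) \left(-11\right)} = - \frac{8160}{671}$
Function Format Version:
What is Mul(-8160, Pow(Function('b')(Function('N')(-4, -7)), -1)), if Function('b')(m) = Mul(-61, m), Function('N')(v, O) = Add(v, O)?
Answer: Rational(-8160, 671) ≈ -12.161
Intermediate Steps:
Function('N')(v, O) = Add(O, v)
Mul(-8160, Pow(Function('b')(Function('N')(-4, -7)), -1)) = Mul(-8160, Pow(Mul(-61, Add(-7, -4)), -1)) = Mul(-8160, Pow(Mul(-61, -11), -1)) = Mul(-8160, Pow(671, -1)) = Mul(-8160, Rational(1, 671)) = Rational(-8160, 671)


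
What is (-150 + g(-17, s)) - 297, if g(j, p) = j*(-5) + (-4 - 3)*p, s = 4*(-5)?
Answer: -222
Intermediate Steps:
s = -20
g(j, p) = -7*p - 5*j (g(j, p) = -5*j - 7*p = -7*p - 5*j)
(-150 + g(-17, s)) - 297 = (-150 + (-7*(-20) - 5*(-17))) - 297 = (-150 + (140 + 85)) - 297 = (-150 + 225) - 297 = 75 - 297 = -222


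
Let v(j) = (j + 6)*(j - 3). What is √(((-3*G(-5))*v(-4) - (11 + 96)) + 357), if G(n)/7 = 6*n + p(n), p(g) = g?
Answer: 2*I*√2510 ≈ 100.2*I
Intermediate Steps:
G(n) = 49*n (G(n) = 7*(6*n + n) = 7*(7*n) = 49*n)
v(j) = (-3 + j)*(6 + j) (v(j) = (6 + j)*(-3 + j) = (-3 + j)*(6 + j))
√(((-3*G(-5))*v(-4) - (11 + 96)) + 357) = √(((-147*(-5))*(-18 + (-4)² + 3*(-4)) - (11 + 96)) + 357) = √(((-3*(-245))*(-18 + 16 - 12) - 1*107) + 357) = √((735*(-14) - 107) + 357) = √((-10290 - 107) + 357) = √(-10397 + 357) = √(-10040) = 2*I*√2510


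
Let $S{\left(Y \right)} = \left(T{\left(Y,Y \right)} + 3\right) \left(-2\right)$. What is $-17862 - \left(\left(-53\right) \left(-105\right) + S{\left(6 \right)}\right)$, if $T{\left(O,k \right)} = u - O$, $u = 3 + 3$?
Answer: $-23421$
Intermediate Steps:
$u = 6$
$T{\left(O,k \right)} = 6 - O$
$S{\left(Y \right)} = -18 + 2 Y$ ($S{\left(Y \right)} = \left(\left(6 - Y\right) + 3\right) \left(-2\right) = \left(9 - Y\right) \left(-2\right) = -18 + 2 Y$)
$-17862 - \left(\left(-53\right) \left(-105\right) + S{\left(6 \right)}\right) = -17862 - \left(\left(-53\right) \left(-105\right) + \left(-18 + 2 \cdot 6\right)\right) = -17862 - \left(5565 + \left(-18 + 12\right)\right) = -17862 - \left(5565 - 6\right) = -17862 - 5559 = -23421$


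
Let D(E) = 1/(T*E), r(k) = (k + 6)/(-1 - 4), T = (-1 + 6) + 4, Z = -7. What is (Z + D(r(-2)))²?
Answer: 66049/1296 ≈ 50.964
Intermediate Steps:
T = 9 (T = 5 + 4 = 9)
r(k) = -6/5 - k/5 (r(k) = (6 + k)/(-5) = (6 + k)*(-⅕) = -6/5 - k/5)
D(E) = 1/(9*E)
(Z + D(r(-2)))² = (-7 + 1/(9*(-6/5 - ⅕*(-2))))² = (-7 + 1/(9*(-6/5 + ⅖)))² = (-7 + 1/(9*(-⅘)))² = (-7 + (⅑)*(-5/4))² = (-7 - 5/36)² = (-257/36)² = 66049/1296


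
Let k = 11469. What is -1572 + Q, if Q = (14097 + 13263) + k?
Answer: 37257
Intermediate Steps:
Q = 38829 (Q = (14097 + 13263) + 11469 = 27360 + 11469 = 38829)
-1572 + Q = -1572 + 38829 = 37257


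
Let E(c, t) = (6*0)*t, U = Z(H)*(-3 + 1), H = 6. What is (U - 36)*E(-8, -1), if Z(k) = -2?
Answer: 0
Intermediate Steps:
U = 4 (U = -2*(-3 + 1) = -2*(-2) = 4)
E(c, t) = 0 (E(c, t) = 0*t = 0)
(U - 36)*E(-8, -1) = (4 - 36)*0 = -32*0 = 0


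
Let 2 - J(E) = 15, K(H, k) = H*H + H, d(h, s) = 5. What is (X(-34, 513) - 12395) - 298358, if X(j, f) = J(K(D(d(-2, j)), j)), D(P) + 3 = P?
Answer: -310766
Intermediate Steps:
D(P) = -3 + P
K(H, k) = H + H**2 (K(H, k) = H**2 + H = H + H**2)
J(E) = -13 (J(E) = 2 - 1*15 = 2 - 15 = -13)
X(j, f) = -13
(X(-34, 513) - 12395) - 298358 = (-13 - 12395) - 298358 = -12408 - 298358 = -310766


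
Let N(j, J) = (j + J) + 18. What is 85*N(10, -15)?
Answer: 1105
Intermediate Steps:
N(j, J) = 18 + J + j (N(j, J) = (J + j) + 18 = 18 + J + j)
85*N(10, -15) = 85*(18 - 15 + 10) = 85*13 = 1105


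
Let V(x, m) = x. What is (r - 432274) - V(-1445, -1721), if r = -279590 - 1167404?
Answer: -1877823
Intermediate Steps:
r = -1446994
(r - 432274) - V(-1445, -1721) = (-1446994 - 432274) - 1*(-1445) = -1879268 + 1445 = -1877823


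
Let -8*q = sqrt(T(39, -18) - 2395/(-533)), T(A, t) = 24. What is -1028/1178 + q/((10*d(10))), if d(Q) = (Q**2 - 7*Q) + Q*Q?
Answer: -514/589 - sqrt(8094671)/5543200 ≈ -0.87318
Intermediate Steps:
q = -sqrt(8094671)/4264 (q = -sqrt(24 - 2395/(-533))/8 = -sqrt(24 - 2395*(-1/533))/8 = -sqrt(24 + 2395/533)/8 = -sqrt(8094671)/4264 ≈ -0.66724)
d(Q) = -7*Q + 2*Q**2 (d(Q) = (Q**2 - 7*Q) + Q**2 = -7*Q + 2*Q**2)
-1028/1178 + q/((10*d(10))) = -1028/1178 + (-sqrt(8094671)/4264)/((10*(10*(-7 + 2*10)))) = -1028*1/1178 + (-sqrt(8094671)/4264)/((10*(10*(-7 + 20)))) = -514/589 + (-sqrt(8094671)/4264)/((10*(10*13))) = -514/589 + (-sqrt(8094671)/4264)/((10*130)) = -514/589 - sqrt(8094671)/4264/1300 = -514/589 - sqrt(8094671)/4264*(1/1300) = -514/589 - sqrt(8094671)/5543200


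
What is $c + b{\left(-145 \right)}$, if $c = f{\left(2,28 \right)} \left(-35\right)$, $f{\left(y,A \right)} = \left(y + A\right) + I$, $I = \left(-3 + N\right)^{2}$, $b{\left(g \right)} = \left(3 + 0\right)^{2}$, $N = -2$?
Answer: $-1916$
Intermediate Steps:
$b{\left(g \right)} = 9$ ($b{\left(g \right)} = 3^{2} = 9$)
$I = 25$ ($I = \left(-3 - 2\right)^{2} = \left(-5\right)^{2} = 25$)
$f{\left(y,A \right)} = 25 + A + y$ ($f{\left(y,A \right)} = \left(y + A\right) + 25 = \left(A + y\right) + 25 = 25 + A + y$)
$c = -1925$ ($c = \left(25 + 28 + 2\right) \left(-35\right) = 55 \left(-35\right) = -1925$)
$c + b{\left(-145 \right)} = -1925 + 9 = -1916$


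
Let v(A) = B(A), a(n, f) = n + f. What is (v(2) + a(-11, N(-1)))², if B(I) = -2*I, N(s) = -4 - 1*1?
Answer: 400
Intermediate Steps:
N(s) = -5 (N(s) = -4 - 1 = -5)
a(n, f) = f + n
v(A) = -2*A
(v(2) + a(-11, N(-1)))² = (-2*2 + (-5 - 11))² = (-4 - 16)² = (-20)² = 400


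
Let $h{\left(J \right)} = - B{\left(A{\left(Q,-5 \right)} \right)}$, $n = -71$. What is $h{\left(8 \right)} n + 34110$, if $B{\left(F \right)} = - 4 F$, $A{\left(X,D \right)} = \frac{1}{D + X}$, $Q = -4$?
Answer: $\frac{307274}{9} \approx 34142.0$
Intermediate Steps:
$h{\left(J \right)} = - \frac{4}{9}$ ($h{\left(J \right)} = - \frac{-4}{-5 - 4} = - \frac{-4}{-9} = - \frac{\left(-4\right) \left(-1\right)}{9} = \left(-1\right) \frac{4}{9} = - \frac{4}{9}$)
$h{\left(8 \right)} n + 34110 = \left(- \frac{4}{9}\right) \left(-71\right) + 34110 = \frac{284}{9} + 34110 = \frac{307274}{9}$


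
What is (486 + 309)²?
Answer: 632025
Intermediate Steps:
(486 + 309)² = 795² = 632025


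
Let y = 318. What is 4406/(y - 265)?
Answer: 4406/53 ≈ 83.132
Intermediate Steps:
4406/(y - 265) = 4406/(318 - 265) = 4406/53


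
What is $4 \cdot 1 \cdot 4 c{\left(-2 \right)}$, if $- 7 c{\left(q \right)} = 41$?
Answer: $- \frac{656}{7} \approx -93.714$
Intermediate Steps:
$c{\left(q \right)} = - \frac{41}{7}$ ($c{\left(q \right)} = \left(- \frac{1}{7}\right) 41 = - \frac{41}{7}$)
$4 \cdot 1 \cdot 4 c{\left(-2 \right)} = 4 \cdot 1 \cdot 4 \left(- \frac{41}{7}\right) = 4 \cdot 4 \left(- \frac{41}{7}\right) = 16 \left(- \frac{41}{7}\right) = - \frac{656}{7}$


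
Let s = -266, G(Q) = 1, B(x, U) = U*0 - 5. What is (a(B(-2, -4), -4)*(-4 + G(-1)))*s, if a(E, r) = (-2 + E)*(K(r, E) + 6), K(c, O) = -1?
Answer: -27930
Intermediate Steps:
B(x, U) = -5 (B(x, U) = 0 - 5 = -5)
a(E, r) = -10 + 5*E (a(E, r) = (-2 + E)*(-1 + 6) = (-2 + E)*5 = -10 + 5*E)
(a(B(-2, -4), -4)*(-4 + G(-1)))*s = ((-10 + 5*(-5))*(-4 + 1))*(-266) = ((-10 - 25)*(-3))*(-266) = -35*(-3)*(-266) = 105*(-266) = -27930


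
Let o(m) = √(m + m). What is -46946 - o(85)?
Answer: -46946 - √170 ≈ -46959.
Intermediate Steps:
o(m) = √2*√m (o(m) = √(2*m) = √2*√m)
-46946 - o(85) = -46946 - √2*√85 = -46946 - √170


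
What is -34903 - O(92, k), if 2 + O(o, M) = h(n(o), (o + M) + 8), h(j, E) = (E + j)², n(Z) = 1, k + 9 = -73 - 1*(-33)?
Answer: -37605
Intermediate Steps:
k = -49 (k = -9 + (-73 - 1*(-33)) = -9 + (-73 + 33) = -9 - 40 = -49)
O(o, M) = -2 + (9 + M + o)² (O(o, M) = -2 + (((o + M) + 8) + 1)² = -2 + (((M + o) + 8) + 1)² = -2 + ((8 + M + o) + 1)² = -2 + (9 + M + o)²)
-34903 - O(92, k) = -34903 - (-2 + (9 - 49 + 92)²) = -34903 - (-2 + 52²) = -34903 - (-2 + 2704) = -34903 - 1*2702 = -34903 - 2702 = -37605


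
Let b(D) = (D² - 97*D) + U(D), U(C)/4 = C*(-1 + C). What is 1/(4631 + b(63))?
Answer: 1/18113 ≈ 5.5209e-5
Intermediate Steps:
U(C) = 4*C*(-1 + C) (U(C) = 4*(C*(-1 + C)) = 4*C*(-1 + C))
b(D) = D² - 97*D + 4*D*(-1 + D) (b(D) = (D² - 97*D) + 4*D*(-1 + D) = D² - 97*D + 4*D*(-1 + D))
1/(4631 + b(63)) = 1/(4631 + 63*(-101 + 5*63)) = 1/(4631 + 63*(-101 + 315)) = 1/(4631 + 63*214) = 1/(4631 + 13482) = 1/18113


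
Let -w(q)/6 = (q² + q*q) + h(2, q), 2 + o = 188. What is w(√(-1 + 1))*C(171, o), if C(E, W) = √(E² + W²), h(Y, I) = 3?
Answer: -54*√7093 ≈ -4547.9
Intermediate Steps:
o = 186 (o = -2 + 188 = 186)
w(q) = -18 - 12*q² (w(q) = -6*((q² + q*q) + 3) = -6*((q² + q²) + 3) = -6*(2*q² + 3) = -6*(3 + 2*q²) = -18 - 12*q²)
w(√(-1 + 1))*C(171, o) = (-18 - 12*(√(-1 + 1))²)*√(171² + 186²) = (-18 - 12*(√0)²)*√(29241 + 34596) = (-18 - 12*0²)*√63837 = (-18 - 12*0)*(3*√7093) = (-18 + 0)*(3*√7093) = -54*√7093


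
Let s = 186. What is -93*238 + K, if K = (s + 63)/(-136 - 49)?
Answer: -4095039/185 ≈ -22135.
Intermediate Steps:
K = -249/185 (K = (186 + 63)/(-136 - 49) = 249/(-185) = 249*(-1/185) = -249/185 ≈ -1.3459)
-93*238 + K = -93*238 - 249/185 = -22134 - 249/185 = -4095039/185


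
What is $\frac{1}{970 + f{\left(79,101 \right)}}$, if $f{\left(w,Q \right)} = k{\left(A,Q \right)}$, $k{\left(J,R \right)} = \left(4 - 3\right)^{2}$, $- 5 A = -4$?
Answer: $\frac{1}{971} \approx 0.0010299$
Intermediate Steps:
$A = \frac{4}{5}$ ($A = \left(- \frac{1}{5}\right) \left(-4\right) = \frac{4}{5} \approx 0.8$)
$k{\left(J,R \right)} = 1$ ($k{\left(J,R \right)} = 1^{2} = 1$)
$f{\left(w,Q \right)} = 1$
$\frac{1}{970 + f{\left(79,101 \right)}} = \frac{1}{970 + 1} = \frac{1}{971}$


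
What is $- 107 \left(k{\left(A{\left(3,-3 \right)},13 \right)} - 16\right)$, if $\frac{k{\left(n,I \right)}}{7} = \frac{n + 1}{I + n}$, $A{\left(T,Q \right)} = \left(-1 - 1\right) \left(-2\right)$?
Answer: $\frac{25359}{17} \approx 1491.7$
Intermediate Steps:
$A{\left(T,Q \right)} = 4$ ($A{\left(T,Q \right)} = \left(-2\right) \left(-2\right) = 4$)
$k{\left(n,I \right)} = \frac{7 \left(1 + n\right)}{I + n}$ ($k{\left(n,I \right)} = 7 \frac{n + 1}{I + n} = 7 \frac{1 + n}{I + n} = \frac{7 \left(1 + n\right)}{I + n}$)
$- 107 \left(k{\left(A{\left(3,-3 \right)},13 \right)} - 16\right) = - 107 \left(\frac{7 \left(1 + 4\right)}{13 + 4} - 16\right) = - 107 \left(7 \cdot \frac{1}{17} \cdot 5 - 16\right) = - 107 \left(\frac{35}{17} - 16\right) = \left(-107\right) \left(- \frac{237}{17}\right) = \frac{25359}{17}$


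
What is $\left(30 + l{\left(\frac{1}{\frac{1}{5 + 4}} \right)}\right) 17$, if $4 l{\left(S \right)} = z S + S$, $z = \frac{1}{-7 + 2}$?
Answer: $\frac{2703}{5} \approx 540.6$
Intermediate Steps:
$z = - \frac{1}{5}$ ($z = \frac{1}{-5} = - \frac{1}{5} \approx -0.2$)
$l{\left(S \right)} = \frac{S}{5}$ ($l{\left(S \right)} = \frac{- \frac{S}{5} + S}{4} = \frac{\frac{4}{5} S}{4} = \frac{S}{5}$)
$\left(30 + l{\left(\frac{1}{\frac{1}{5 + 4}} \right)}\right) 17 = \left(30 + \frac{1}{5 \frac{1}{5 + 4}}\right) 17 = \left(30 + \frac{1}{5 \cdot \frac{1}{9}}\right) 17 = \left(30 + \frac{\frac{1}{\frac{1}{9}}}{5}\right) 17 = \left(30 + \frac{1}{5} \cdot 9\right) 17 = \left(30 + \frac{9}{5}\right) 17 = \frac{159}{5} \cdot 17 = \frac{2703}{5}$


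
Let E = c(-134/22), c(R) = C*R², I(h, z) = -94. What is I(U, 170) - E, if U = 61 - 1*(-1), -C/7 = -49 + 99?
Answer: 1559776/121 ≈ 12891.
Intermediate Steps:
C = -350 (C = -7*(-49 + 99) = -7*50 = -350)
U = 62 (U = 61 + 1 = 62)
c(R) = -350*R²
E = -1571150/121 (E = -350*(-134/22)² = -350*(-134*1/22)² = -350*(-67/11)² = -350*4489/121 = -1571150/121 ≈ -12985.)
I(U, 170) - E = -94 - 1*(-1571150/121) = -94 + 1571150/121 = 1559776/121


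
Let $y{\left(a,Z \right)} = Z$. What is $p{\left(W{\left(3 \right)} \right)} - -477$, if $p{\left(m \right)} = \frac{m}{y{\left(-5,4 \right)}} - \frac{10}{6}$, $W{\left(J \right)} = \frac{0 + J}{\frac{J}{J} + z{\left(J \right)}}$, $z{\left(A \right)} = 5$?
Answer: $\frac{11411}{24} \approx 475.46$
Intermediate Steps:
$W{\left(J \right)} = \frac{J}{6}$ ($W{\left(J \right)} = \frac{0 + J}{\frac{J}{J} + 5} = \frac{J}{1 + 5} = \frac{J}{6}$)
$p{\left(m \right)} = - \frac{5}{3} + \frac{m}{4}$ ($p{\left(m \right)} = \frac{m}{4} - \frac{10}{6} = m \frac{1}{4} - \frac{5}{3} = \frac{m}{4} - \frac{5}{3} = - \frac{5}{3} + \frac{m}{4}$)
$p{\left(W{\left(3 \right)} \right)} - -477 = \left(- \frac{5}{3} + \frac{\frac{1}{6} \cdot 3}{4}\right) - -477 = \left(- \frac{5}{3} + \frac{1}{4} \cdot \frac{1}{2}\right) + 477 = \left(- \frac{5}{3} + \frac{1}{8}\right) + 477 = - \frac{37}{24} + 477 = \frac{11411}{24}$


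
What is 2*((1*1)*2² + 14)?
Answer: 36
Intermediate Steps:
2*((1*1)*2² + 14) = 2*(1*4 + 14) = 2*(4 + 14) = 2*18 = 36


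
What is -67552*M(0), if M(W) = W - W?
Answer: 0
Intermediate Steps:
M(W) = 0
-67552*M(0) = -67552*0 = 0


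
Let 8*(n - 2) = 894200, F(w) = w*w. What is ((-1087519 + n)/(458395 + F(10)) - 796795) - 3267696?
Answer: -1863549776787/458495 ≈ -4.0645e+6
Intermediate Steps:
F(w) = w**2
n = 111777 (n = 2 + (1/8)*894200 = 2 + 111775 = 111777)
((-1087519 + n)/(458395 + F(10)) - 796795) - 3267696 = ((-1087519 + 111777)/(458395 + 10**2) - 796795) - 3267696 = (-975742/(458395 + 100) - 796795) - 3267696 = (-975742/458495 - 796795) - 3267696 = -365327499267/458495 - 3267696 = -1863549776787/458495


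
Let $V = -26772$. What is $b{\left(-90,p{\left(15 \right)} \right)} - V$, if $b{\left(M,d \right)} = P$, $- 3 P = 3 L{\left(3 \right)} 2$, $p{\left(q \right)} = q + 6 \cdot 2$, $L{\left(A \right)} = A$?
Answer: $26766$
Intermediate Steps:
$p{\left(q \right)} = 12 + q$ ($p{\left(q \right)} = q + 12 = 12 + q$)
$P = -6$ ($P = - \frac{3 \cdot 3 \cdot 2}{3} = - \frac{9 \cdot 2}{3} = \left(- \frac{1}{3}\right) 18 = -6$)
$b{\left(M,d \right)} = -6$
$b{\left(-90,p{\left(15 \right)} \right)} - V = -6 - -26772 = -6 + 26772 = 26766$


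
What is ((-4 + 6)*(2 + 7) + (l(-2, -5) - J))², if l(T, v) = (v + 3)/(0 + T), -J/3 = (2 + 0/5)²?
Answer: 961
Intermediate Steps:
J = -12 (J = -3*(2 + 0/5)² = -3*(2 + 0*(⅕))² = -3*(2 + 0)² = -3*2² = -3*4 = -12)
l(T, v) = (3 + v)/T
((-4 + 6)*(2 + 7) + (l(-2, -5) - J))² = ((-4 + 6)*(2 + 7) + ((3 - 5)/(-2) - 1*(-12)))² = (2*9 + (-½*(-2) + 12))² = (18 + (1 + 12))² = (18 + 13)² = 31² = 961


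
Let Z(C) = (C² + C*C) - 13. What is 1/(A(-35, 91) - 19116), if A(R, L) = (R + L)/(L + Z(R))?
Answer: -316/6040649 ≈ -5.2312e-5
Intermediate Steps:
Z(C) = -13 + 2*C² (Z(C) = (C² + C²) - 13 = 2*C² - 13 = -13 + 2*C²)
A(R, L) = (L + R)/(-13 + L + 2*R²) (A(R, L) = (R + L)/(L + (-13 + 2*R²)) = (L + R)/(-13 + L + 2*R²))
1/(A(-35, 91) - 19116) = 1/((91 - 35)/(-13 + 91 + 2*(-35)²) - 19116) = 1/(56/(-13 + 91 + 2*1225) - 19116) = 1/(56/(-13 + 91 + 2450) - 19116) = 1/(56/2528 - 19116) = 1/((1/2528)*56 - 19116) = 1/(7/316 - 19116) = 1/(-6040649/316) = -316/6040649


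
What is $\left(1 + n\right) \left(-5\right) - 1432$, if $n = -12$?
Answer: $-1377$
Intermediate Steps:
$\left(1 + n\right) \left(-5\right) - 1432 = \left(1 - 12\right) \left(-5\right) - 1432 = \left(-11\right) \left(-5\right) - 1432 = 55 - 1432 = -1377$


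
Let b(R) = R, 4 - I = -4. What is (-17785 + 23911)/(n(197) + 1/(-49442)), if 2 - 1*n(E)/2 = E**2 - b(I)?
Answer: -302881692/3836600317 ≈ -0.078945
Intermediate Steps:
I = 8 (I = 4 - 1*(-4) = 4 + 4 = 8)
n(E) = 20 - 2*E**2 (n(E) = 4 - 2*(E**2 - 1*8) = 4 - 2*(E**2 - 8) = 4 - 2*(-8 + E**2) = 4 + (16 - 2*E**2) = 20 - 2*E**2)
(-17785 + 23911)/(n(197) + 1/(-49442)) = (-17785 + 23911)/((20 - 2*197**2) + 1/(-49442)) = 6126/((20 - 2*38809) - 1/49442) = 6126/((20 - 77618) - 1/49442) = 6126/(-77598 - 1/49442) = 6126/(-3836600317/49442) = 6126*(-49442/3836600317) = -302881692/3836600317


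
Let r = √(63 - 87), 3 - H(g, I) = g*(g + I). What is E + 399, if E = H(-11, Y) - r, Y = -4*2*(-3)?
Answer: 545 - 2*I*√6 ≈ 545.0 - 4.899*I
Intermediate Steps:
Y = 24 (Y = -8*(-3) = 24)
H(g, I) = 3 - g*(I + g) (H(g, I) = 3 - g*(g + I) = 3 - g*(I + g))
r = 2*I*√6 (r = √(-24) = 2*I*√6 ≈ 4.899*I)
E = 146 - 2*I*√6 (E = (3 - 1*(-11)² - 1*24*(-11)) - 2*I*√6 = (3 - 1*121 + 264) - 2*I*√6 = (3 - 121 + 264) - 2*I*√6 = 146 - 2*I*√6 ≈ 146.0 - 4.899*I)
E + 399 = (146 - 2*I*√6) + 399 = 545 - 2*I*√6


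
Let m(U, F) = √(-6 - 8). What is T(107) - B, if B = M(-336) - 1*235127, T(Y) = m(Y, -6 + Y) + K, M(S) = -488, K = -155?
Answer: 235460 + I*√14 ≈ 2.3546e+5 + 3.7417*I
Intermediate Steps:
m(U, F) = I*√14 (m(U, F) = √(-14) = I*√14)
T(Y) = -155 + I*√14 (T(Y) = I*√14 - 155 = -155 + I*√14)
B = -235615 (B = -488 - 1*235127 = -488 - 235127 = -235615)
T(107) - B = (-155 + I*√14) - 1*(-235615) = (-155 + I*√14) + 235615 = 235460 + I*√14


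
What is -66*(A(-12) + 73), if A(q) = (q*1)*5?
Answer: -858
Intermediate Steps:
A(q) = 5*q (A(q) = q*5 = 5*q)
-66*(A(-12) + 73) = -66*(5*(-12) + 73) = -66*(-60 + 73) = -66*13 = -858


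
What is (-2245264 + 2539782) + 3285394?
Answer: 3579912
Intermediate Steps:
(-2245264 + 2539782) + 3285394 = 294518 + 3285394 = 3579912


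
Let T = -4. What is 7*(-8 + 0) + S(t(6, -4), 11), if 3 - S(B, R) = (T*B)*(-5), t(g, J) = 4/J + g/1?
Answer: -153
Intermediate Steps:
t(g, J) = g + 4/J (t(g, J) = 4/J + g*1 = 4/J + g = g + 4/J)
S(B, R) = 3 - 20*B (S(B, R) = 3 - (-4*B)*(-5) = 3 - 20*B)
7*(-8 + 0) + S(t(6, -4), 11) = 7*(-8 + 0) + (3 - 20*(6 + 4/(-4))) = 7*(-8) + (3 - 20*(6 + 4*(-1/4))) = -56 + (3 - 20*(6 - 1)) = -56 + (3 - 20*5) = -56 + (3 - 100) = -56 - 97 = -153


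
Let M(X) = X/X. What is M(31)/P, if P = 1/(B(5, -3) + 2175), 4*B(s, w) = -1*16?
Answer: 2171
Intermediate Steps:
B(s, w) = -4 (B(s, w) = (-1*16)/4 = (¼)*(-16) = -4)
M(X) = 1
P = 1/2171 (P = 1/(-4 + 2175) = 1/2171 ≈ 0.00046062)
M(31)/P = 1/(1/2171) = 1*2171 = 2171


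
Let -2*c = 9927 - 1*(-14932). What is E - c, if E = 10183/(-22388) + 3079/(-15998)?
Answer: 2225778976211/179081612 ≈ 12429.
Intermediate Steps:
c = -24859/2 (c = -(9927 - 1*(-14932))/2 = -(9927 + 14932)/2 = -½*24859 = -24859/2 ≈ -12430.)
E = -115920143/179081612 (E = 10183*(-1/22388) + 3079*(-1/15998) = -10183/22388 - 3079/15998 = -115920143/179081612 ≈ -0.64730)
E - c = -115920143/179081612 - 1*(-24859/2) = -115920143/179081612 + 24859/2 = 2225778976211/179081612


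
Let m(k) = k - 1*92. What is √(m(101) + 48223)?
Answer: 2*√12058 ≈ 219.62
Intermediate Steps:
m(k) = -92 + k (m(k) = k - 92 = -92 + k)
√(m(101) + 48223) = √((-92 + 101) + 48223) = √(9 + 48223) = √48232 = 2*√12058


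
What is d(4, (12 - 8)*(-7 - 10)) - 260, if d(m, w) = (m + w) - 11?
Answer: -335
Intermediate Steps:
d(m, w) = -11 + m + w
d(4, (12 - 8)*(-7 - 10)) - 260 = (-11 + 4 + (12 - 8)*(-7 - 10)) - 260 = (-11 + 4 + 4*(-17)) - 260 = (-11 + 4 - 68) - 260 = -75 - 260 = -335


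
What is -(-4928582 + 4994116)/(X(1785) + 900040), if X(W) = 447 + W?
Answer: -4681/64448 ≈ -0.072632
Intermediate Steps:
-(-4928582 + 4994116)/(X(1785) + 900040) = -(-4928582 + 4994116)/((447 + 1785) + 900040) = -65534/(2232 + 900040) = -65534/902272 = -1*4681/64448 = -4681/64448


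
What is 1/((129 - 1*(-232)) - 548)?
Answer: -1/187 ≈ -0.0053476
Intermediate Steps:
1/((129 - 1*(-232)) - 548) = 1/((129 + 232) - 548) = 1/(361 - 548) = 1/(-187) = -1/187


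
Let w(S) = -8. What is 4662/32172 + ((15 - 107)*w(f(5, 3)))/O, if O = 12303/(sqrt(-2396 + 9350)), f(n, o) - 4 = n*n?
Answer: 111/766 + 736*sqrt(6954)/12303 ≈ 5.1336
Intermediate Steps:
f(n, o) = 4 + n**2 (f(n, o) = 4 + n*n = 4 + n**2)
O = 4101*sqrt(6954)/2318 (O = 12303/(sqrt(6954)) = 12303*(sqrt(6954)/6954) = 4101*sqrt(6954)/2318 ≈ 147.53)
4662/32172 + ((15 - 107)*w(f(5, 3)))/O = 4662/32172 + ((15 - 107)*(-8))/((4101*sqrt(6954)/2318)) = 4662*(1/32172) + (-92*(-8))*(sqrt(6954)/12303) = 111/766 + 736*(sqrt(6954)/12303) = 111/766 + 736*sqrt(6954)/12303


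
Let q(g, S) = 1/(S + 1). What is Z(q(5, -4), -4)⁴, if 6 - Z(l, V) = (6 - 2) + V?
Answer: 1296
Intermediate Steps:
q(g, S) = 1/(1 + S)
Z(l, V) = 2 - V (Z(l, V) = 6 - ((6 - 2) + V) = 6 - (4 + V) = 6 + (-4 - V) = 2 - V)
Z(q(5, -4), -4)⁴ = (2 - 1*(-4))⁴ = (2 + 4)⁴ = 6⁴ = 1296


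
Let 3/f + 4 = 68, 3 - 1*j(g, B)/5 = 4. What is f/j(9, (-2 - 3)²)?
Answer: -3/320 ≈ -0.0093750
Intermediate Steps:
j(g, B) = -5 (j(g, B) = 15 - 5*4 = 15 - 20 = -5)
f = 3/64 (f = 3/(-4 + 68) = 3/64 ≈ 0.046875)
f/j(9, (-2 - 3)²) = (3/64)/(-5) = (3/64)*(-⅕) = -3/320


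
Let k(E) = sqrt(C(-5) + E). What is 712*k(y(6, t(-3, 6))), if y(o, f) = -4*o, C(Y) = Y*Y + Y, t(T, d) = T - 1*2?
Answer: 1424*I ≈ 1424.0*I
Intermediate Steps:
t(T, d) = -2 + T (t(T, d) = T - 2 = -2 + T)
C(Y) = Y + Y**2 (C(Y) = Y**2 + Y = Y + Y**2)
k(E) = sqrt(20 + E) (k(E) = sqrt(-5*(1 - 5) + E) = sqrt(-5*(-4) + E) = sqrt(20 + E))
712*k(y(6, t(-3, 6))) = 712*sqrt(20 - 4*6) = 712*sqrt(20 - 24) = 712*sqrt(-4) = 712*(2*I) = 1424*I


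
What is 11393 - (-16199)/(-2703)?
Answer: 30779080/2703 ≈ 11387.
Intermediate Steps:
11393 - (-16199)/(-2703) = 11393 - (-16199)*(-1)/2703 = 11393 - 1*16199/2703 = 11393 - 16199/2703 = 30779080/2703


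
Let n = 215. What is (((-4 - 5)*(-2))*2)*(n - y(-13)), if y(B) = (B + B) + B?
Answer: 9144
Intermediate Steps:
y(B) = 3*B (y(B) = 2*B + B = 3*B)
(((-4 - 5)*(-2))*2)*(n - y(-13)) = (((-4 - 5)*(-2))*2)*(215 - 3*(-13)) = (-9*(-2)*2)*(215 - 1*(-39)) = (18*2)*(215 + 39) = 36*254 = 9144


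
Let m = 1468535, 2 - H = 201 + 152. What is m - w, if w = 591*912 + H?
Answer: 929894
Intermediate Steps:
H = -351 (H = 2 - (201 + 152) = 2 - 1*353 = 2 - 353 = -351)
w = 538641 (w = 591*912 - 351 = 538992 - 351 = 538641)
m - w = 1468535 - 1*538641 = 1468535 - 538641 = 929894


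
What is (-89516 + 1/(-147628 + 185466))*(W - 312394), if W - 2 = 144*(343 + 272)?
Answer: 379071400645812/18919 ≈ 2.0037e+10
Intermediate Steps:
W = 88562 (W = 2 + 144*(343 + 272) = 2 + 144*615 = 2 + 88560 = 88562)
(-89516 + 1/(-147628 + 185466))*(W - 312394) = (-89516 + 1/(-147628 + 185466))*(88562 - 312394) = (-89516 + 1/37838)*(-223832) = -3387106407/37838*(-223832) = 379071400645812/18919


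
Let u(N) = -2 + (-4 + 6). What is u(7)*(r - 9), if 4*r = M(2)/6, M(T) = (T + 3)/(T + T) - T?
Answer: 0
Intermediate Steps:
u(N) = 0 (u(N) = -2 + 2 = 0)
M(T) = -T + (3 + T)/(2*T) (M(T) = (3 + T)/((2*T)) - T = (3 + T)*(1/(2*T)) - T = (3 + T)/(2*T) - T = -T + (3 + T)/(2*T))
r = -1/32 (r = ((½ - 1*2 + (3/2)/2)/6)/4 = ((½ - 2 + (3/2)*(½))*(⅙))/4 = ((½ - 2 + ¾)*(⅙))/4 = (-¾*⅙)/4 = (¼)*(-⅛) = -1/32 ≈ -0.031250)
u(7)*(r - 9) = 0*(-1/32 - 9) = 0*(-289/32) = 0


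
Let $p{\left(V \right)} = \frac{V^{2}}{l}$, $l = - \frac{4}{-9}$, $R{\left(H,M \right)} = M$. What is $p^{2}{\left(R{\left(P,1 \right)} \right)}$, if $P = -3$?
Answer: $\frac{81}{16} \approx 5.0625$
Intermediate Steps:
$l = \frac{4}{9}$ ($l = \left(-4\right) \left(- \frac{1}{9}\right) = \frac{4}{9} \approx 0.44444$)
$p{\left(V \right)} = \frac{9 V^{2}}{4}$ ($p{\left(V \right)} = \frac{V^{2}}{\frac{4}{9}} = V^{2} \cdot \frac{9}{4} = \frac{9 V^{2}}{4}$)
$p^{2}{\left(R{\left(P,1 \right)} \right)} = \left(\frac{9 \cdot 1^{2}}{4}\right)^{2} = \left(\frac{9}{4} \cdot 1\right)^{2} = \left(\frac{9}{4}\right)^{2} = \frac{81}{16}$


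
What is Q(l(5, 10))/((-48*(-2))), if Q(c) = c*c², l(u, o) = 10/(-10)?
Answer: -1/96 ≈ -0.010417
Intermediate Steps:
l(u, o) = -1 (l(u, o) = 10*(-⅒) = -1)
Q(c) = c³
Q(l(5, 10))/((-48*(-2))) = (-1)³/((-48*(-2))) = -1/96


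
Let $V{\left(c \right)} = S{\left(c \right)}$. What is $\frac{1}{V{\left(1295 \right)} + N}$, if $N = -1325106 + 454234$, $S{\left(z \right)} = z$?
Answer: $- \frac{1}{869577} \approx -1.15 \cdot 10^{-6}$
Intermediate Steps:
$V{\left(c \right)} = c$
$N = -870872$
$\frac{1}{V{\left(1295 \right)} + N} = \frac{1}{1295 - 870872} = \frac{1}{-869577} = - \frac{1}{869577}$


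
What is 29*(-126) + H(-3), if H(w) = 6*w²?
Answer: -3600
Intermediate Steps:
29*(-126) + H(-3) = 29*(-126) + 6*(-3)² = -3654 + 6*9 = -3654 + 54 = -3600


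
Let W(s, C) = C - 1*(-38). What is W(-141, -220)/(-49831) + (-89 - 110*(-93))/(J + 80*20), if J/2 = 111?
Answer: 505667775/90792082 ≈ 5.5695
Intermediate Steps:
J = 222 (J = 2*111 = 222)
W(s, C) = 38 + C (W(s, C) = C + 38 = 38 + C)
W(-141, -220)/(-49831) + (-89 - 110*(-93))/(J + 80*20) = (38 - 220)/(-49831) + (-89 - 110*(-93))/(222 + 80*20) = -182*(-1/49831) + (-89 + 10230)/(222 + 1600) = 182/49831 + 10141/1822 = 505667775/90792082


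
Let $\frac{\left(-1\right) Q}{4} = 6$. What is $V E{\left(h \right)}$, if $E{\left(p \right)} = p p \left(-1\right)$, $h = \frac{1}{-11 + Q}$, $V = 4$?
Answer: $- \frac{4}{1225} \approx -0.0032653$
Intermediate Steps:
$Q = -24$ ($Q = \left(-4\right) 6 = -24$)
$h = - \frac{1}{35}$ ($h = \frac{1}{-11 - 24} = \frac{1}{-35} = - \frac{1}{35} \approx -0.028571$)
$E{\left(p \right)} = - p^{2}$ ($E{\left(p \right)} = p^{2} \left(-1\right) = - p^{2}$)
$V E{\left(h \right)} = 4 \left(- \left(- \frac{1}{35}\right)^{2}\right) = 4 \left(\left(-1\right) \frac{1}{1225}\right) = 4 \left(- \frac{1}{1225}\right) = - \frac{4}{1225}$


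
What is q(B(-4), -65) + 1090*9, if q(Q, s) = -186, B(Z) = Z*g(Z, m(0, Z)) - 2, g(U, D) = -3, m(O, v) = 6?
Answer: 9624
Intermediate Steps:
B(Z) = -2 - 3*Z (B(Z) = Z*(-3) - 2 = -3*Z - 2 = -2 - 3*Z)
q(B(-4), -65) + 1090*9 = -186 + 1090*9 = -186 + 9810 = 9624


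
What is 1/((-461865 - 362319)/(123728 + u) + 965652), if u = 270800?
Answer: 49316/47621991009 ≈ 1.0356e-6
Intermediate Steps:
1/((-461865 - 362319)/(123728 + u) + 965652) = 1/((-461865 - 362319)/(123728 + 270800) + 965652) = 1/(-824184/394528 + 965652) = 1/(-824184*1/394528 + 965652) = 1/(-103023/49316 + 965652) = 1/(47621991009/49316) = 49316/47621991009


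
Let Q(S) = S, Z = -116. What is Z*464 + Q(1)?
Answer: -53823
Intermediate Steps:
Z*464 + Q(1) = -116*464 + 1 = -53824 + 1 = -53823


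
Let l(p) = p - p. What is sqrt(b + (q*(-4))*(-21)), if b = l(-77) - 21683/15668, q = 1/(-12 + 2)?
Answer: I*sqrt(15011334535)/39170 ≈ 3.1279*I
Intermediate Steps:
l(p) = 0
q = -1/10 (q = 1/(-10) = -1/10 ≈ -0.10000)
b = -21683/15668 (b = 0 - 21683/15668 = -21683/15668 ≈ -1.3839)
sqrt(b + (q*(-4))*(-21)) = sqrt(-21683/15668 - 1/10*(-4)*(-21)) = sqrt(-21683/15668 + (2/5)*(-21)) = sqrt(-21683/15668 - 42/5) = sqrt(-766471/78340) = I*sqrt(15011334535)/39170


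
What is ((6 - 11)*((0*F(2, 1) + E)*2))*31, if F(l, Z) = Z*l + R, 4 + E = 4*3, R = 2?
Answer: -2480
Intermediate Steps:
E = 8 (E = -4 + 4*3 = -4 + 12 = 8)
F(l, Z) = 2 + Z*l (F(l, Z) = Z*l + 2 = 2 + Z*l)
((6 - 11)*((0*F(2, 1) + E)*2))*31 = ((6 - 11)*((0*(2 + 1*2) + 8)*2))*31 = -5*(0*(2 + 2) + 8)*2*31 = -5*(0*4 + 8)*2*31 = -5*(0 + 8)*2*31 = -40*2*31 = -5*16*31 = -80*31 = -2480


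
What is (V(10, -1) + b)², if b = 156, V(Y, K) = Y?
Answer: 27556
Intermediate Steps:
(V(10, -1) + b)² = (10 + 156)² = 166² = 27556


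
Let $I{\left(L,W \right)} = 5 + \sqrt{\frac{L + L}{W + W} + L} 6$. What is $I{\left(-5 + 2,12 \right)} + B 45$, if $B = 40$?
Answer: $1805 + 3 i \sqrt{13} \approx 1805.0 + 10.817 i$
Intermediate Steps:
$I{\left(L,W \right)} = 5 + 6 \sqrt{L + \frac{L}{W}}$ ($I{\left(L,W \right)} = 5 + \sqrt{\frac{2 L}{2 W} + L} 6 = 5 + \sqrt{2 L \frac{1}{2 W} + L} 6 = 5 + \sqrt{\frac{L}{W} + L} 6 = 5 + \sqrt{L + \frac{L}{W}} 6 = 5 + 6 \sqrt{L + \frac{L}{W}}$)
$I{\left(-5 + 2,12 \right)} + B 45 = \left(5 + 6 \sqrt{\left(-5 + 2\right) + \frac{-5 + 2}{12}}\right) + 40 \cdot 45 = \left(5 + 6 \sqrt{-3 - \frac{1}{4}}\right) + 1800 = \left(5 + 6 \sqrt{- \frac{13}{4}}\right) + 1800 = \left(5 + 6 \frac{i \sqrt{13}}{2}\right) + 1800 = \left(5 + 3 i \sqrt{13}\right) + 1800 = 1805 + 3 i \sqrt{13}$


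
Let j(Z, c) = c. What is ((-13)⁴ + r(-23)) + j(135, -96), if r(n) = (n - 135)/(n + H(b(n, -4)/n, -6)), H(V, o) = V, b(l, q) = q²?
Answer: 15517059/545 ≈ 28472.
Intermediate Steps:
r(n) = (-135 + n)/(n + 16/n) (r(n) = (n - 135)/(n + (-4)²/n) = (-135 + n)/(n + 16/n))
((-13)⁴ + r(-23)) + j(135, -96) = ((-13)⁴ - 23*(-135 - 23)/(16 + (-23)²)) - 96 = (28561 - 23*(-158)/(16 + 529)) - 96 = (28561 - 23*(-158)/545) - 96 = (28561 - 23*1/545*(-158)) - 96 = (28561 + 3634/545) - 96 = 15569379/545 - 96 = 15517059/545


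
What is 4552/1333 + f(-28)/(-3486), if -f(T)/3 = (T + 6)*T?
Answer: 436468/110639 ≈ 3.9450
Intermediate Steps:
f(T) = -3*T*(6 + T) (f(T) = -3*(T + 6)*T = -3*(6 + T)*T = -3*T*(6 + T))
4552/1333 + f(-28)/(-3486) = 4552/1333 - 3*(-28)*(6 - 28)/(-3486) = 4552*(1/1333) - 3*(-28)*(-22)*(-1/3486) = 4552/1333 - 1848*(-1/3486) = 4552/1333 + 44/83 = 436468/110639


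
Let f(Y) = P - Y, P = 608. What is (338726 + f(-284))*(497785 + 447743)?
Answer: 321118328304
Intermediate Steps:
f(Y) = 608 - Y
(338726 + f(-284))*(497785 + 447743) = (338726 + (608 - 1*(-284)))*(497785 + 447743) = (338726 + (608 + 284))*945528 = (338726 + 892)*945528 = 339618*945528 = 321118328304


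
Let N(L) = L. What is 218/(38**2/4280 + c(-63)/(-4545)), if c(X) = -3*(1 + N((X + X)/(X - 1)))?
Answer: 1130844480/1760293 ≈ 642.42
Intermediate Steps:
c(X) = -3 - 6*X/(-1 + X) (c(X) = -3*(1 + (X + X)/(X - 1)) = -3*(1 + (2*X)/(-1 + X)) = -3*(1 + 2*X/(-1 + X)) = -3 - 6*X/(-1 + X))
218/(38**2/4280 + c(-63)/(-4545)) = 218/(38**2/4280 + (3*(1 - 3*(-63))/(-1 - 63))/(-4545)) = 218/(1444*(1/4280) + (3*(1 + 189)/(-64))*(-1/4545)) = 218/(361/1070 + (3*(-1/64)*190)*(-1/4545)) = 218/(361/1070 - 285/32*(-1/4545)) = 218/(361/1070 + 19/9696) = 218/(1760293/5187360) = 218*(5187360/1760293) = 1130844480/1760293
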